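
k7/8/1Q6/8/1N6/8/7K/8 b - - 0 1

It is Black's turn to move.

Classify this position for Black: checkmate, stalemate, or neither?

stalemate

Black to move; black king on a8.
In check: no.
King squares — a7: attacked by Qb6; b7: attacked by Qb6; b8: attacked by Qb6.
Legal moves for Black: none.
Not in check and no legal moves → stalemate.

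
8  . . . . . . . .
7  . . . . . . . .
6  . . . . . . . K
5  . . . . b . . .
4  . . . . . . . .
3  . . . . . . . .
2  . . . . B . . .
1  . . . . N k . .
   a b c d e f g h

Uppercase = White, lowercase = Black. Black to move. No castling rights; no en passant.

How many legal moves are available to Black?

4

Black to move; king on f1.
In check: yes, from the white bishop on e2.
Legal moves: Kf2, Kxe2, Kg1, Kxe1.
Count: 4.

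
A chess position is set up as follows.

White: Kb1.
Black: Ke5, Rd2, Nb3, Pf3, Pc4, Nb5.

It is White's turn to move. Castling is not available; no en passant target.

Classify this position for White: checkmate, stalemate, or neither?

stalemate

White to move; white king on b1.
In check: no.
King squares — a1: attacked by Nb3; c1: attacked by Nb3; a2: attacked by Rd2; b2: attacked by Rd2; c2: attacked by Rd2.
Legal moves for White: none.
Not in check and no legal moves → stalemate.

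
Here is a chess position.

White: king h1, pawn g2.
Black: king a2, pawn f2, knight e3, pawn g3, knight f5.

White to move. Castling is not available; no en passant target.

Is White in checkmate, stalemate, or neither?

stalemate

White to move; white king on h1.
In check: no.
King squares — g1: attacked by Pf2; g2: own pawn; h2: attacked by Pg3.
Legal moves for White: none.
Not in check and no legal moves → stalemate.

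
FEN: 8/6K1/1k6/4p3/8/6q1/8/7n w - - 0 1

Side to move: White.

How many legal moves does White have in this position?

6

White to move; king on g7.
In check: yes, from the black queen on g3.
Legal moves: Kh8, Kf8, Kh7, Kf7, Kh6, Kf6.
Count: 6.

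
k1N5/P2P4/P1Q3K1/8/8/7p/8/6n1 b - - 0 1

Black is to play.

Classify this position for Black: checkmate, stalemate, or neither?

Black to move; black king on a8.
In check: yes, from the white queen on c6.
King squares — a7: attacked by Nc8; b7: attacked by Pa6; b8: attacked by Pa7.
Legal moves for Black: none.
In check with no legal moves → checkmate.

checkmate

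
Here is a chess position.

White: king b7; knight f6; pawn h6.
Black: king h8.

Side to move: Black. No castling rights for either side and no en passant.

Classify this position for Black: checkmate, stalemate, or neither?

Black to move; black king on h8.
In check: no.
King squares — g7: attacked by Ph6; h7: attacked by Nf6; g8: attacked by Nf6.
Legal moves for Black: none.
Not in check and no legal moves → stalemate.

stalemate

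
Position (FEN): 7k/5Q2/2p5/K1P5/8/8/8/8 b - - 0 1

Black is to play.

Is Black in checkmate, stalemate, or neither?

Black to move; black king on h8.
In check: no.
King squares — g7: attacked by Qf7; h7: attacked by Qf7; g8: attacked by Qf7.
Legal moves for Black: none.
Not in check and no legal moves → stalemate.

stalemate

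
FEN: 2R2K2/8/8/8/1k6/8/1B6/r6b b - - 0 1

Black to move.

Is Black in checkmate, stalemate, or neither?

neither

Black to move; black king on b4.
In check: no.
Legal moves for Black include: Kb5, Ka5, Ka4, Kb3, Ba8, Bb7, Bc6, Bd5, Be4, Bf3, Bg2, Ra8, Ra7, Ra6, Ra5, Ra4, Ra3, Ra2, ... (list truncated; more exist).
Black has legal moves and is not in check → neither.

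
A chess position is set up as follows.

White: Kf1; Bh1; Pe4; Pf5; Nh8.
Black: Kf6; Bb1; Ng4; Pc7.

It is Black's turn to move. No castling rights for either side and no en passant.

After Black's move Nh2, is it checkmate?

no

After Nh2: white king on f1; in check: yes, from the black knight on h2.
White has 5 legal replies: Kg2, Kf2, Ke2, Kg1, Ke1.
In check but a legal move exists → not checkmate.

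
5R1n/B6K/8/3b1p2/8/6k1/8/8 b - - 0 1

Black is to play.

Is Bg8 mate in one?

After Bg8: white king on h7; in check: yes, from the black bishop on g8.
White has 5 legal replies: Kxh8, Kxg8, Kg7, Kh6, Rxg8+.
In check but a legal move exists → not checkmate.

no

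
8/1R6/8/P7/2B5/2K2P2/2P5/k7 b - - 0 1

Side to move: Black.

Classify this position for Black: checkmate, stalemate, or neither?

Black to move; black king on a1.
In check: no.
King squares — b1: attacked by Rb7; a2: attacked by Bc4; b2: attacked by Kc3.
Legal moves for Black: none.
Not in check and no legal moves → stalemate.

stalemate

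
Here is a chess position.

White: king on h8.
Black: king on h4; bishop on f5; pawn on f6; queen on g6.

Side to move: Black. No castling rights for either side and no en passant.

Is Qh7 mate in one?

After Qh7: white king on h8; in check: yes, from the black queen on h7.
King squares — g7: attacked by Qh7; h7: attacked by Bf5; g8: attacked by Qh7.
White has no legal moves → checkmate.

yes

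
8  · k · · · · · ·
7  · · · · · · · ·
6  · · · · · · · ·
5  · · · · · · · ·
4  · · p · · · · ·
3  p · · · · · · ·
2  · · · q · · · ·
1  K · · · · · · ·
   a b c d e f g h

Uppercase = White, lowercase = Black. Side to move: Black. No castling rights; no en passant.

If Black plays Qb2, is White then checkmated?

yes

After Qb2: white king on a1; in check: yes, from the black queen on b2.
King squares — b1: attacked by Qb2; a2: attacked by Qb2; b2: attacked by Pa3.
White has no legal moves → checkmate.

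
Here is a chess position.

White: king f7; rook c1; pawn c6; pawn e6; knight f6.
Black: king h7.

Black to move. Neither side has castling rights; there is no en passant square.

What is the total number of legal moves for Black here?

Black to move; king on h7.
In check: yes, from the white knight on f6.
Legal moves: Kh8, Kh6.
Count: 2.

2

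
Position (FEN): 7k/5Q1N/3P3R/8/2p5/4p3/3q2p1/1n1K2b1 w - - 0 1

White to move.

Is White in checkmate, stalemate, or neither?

checkmate

White to move; white king on d1.
In check: yes, from the black queen on d2.
King squares — c1: attacked by Qd2; e1: attacked by Qd2; c2: attacked by Qd2; d2: attacked by Nb1; e2: attacked by Qd2.
Legal moves for White: none.
In check with no legal moves → checkmate.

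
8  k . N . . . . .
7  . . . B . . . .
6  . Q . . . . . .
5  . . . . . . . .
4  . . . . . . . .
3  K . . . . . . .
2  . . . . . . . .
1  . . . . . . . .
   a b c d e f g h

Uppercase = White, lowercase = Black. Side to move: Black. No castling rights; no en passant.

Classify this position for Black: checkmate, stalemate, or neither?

Black to move; black king on a8.
In check: no.
King squares — a7: attacked by Qb6; b7: attacked by Qb6; b8: attacked by Qb6.
Legal moves for Black: none.
Not in check and no legal moves → stalemate.

stalemate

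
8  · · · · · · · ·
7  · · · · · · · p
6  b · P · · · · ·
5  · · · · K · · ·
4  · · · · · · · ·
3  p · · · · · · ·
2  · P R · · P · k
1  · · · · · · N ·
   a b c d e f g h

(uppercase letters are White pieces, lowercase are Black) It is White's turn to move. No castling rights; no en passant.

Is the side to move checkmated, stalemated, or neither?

neither

White to move; white king on e5.
In check: no.
Legal moves for White include: Kf6, Ke6, Kd6, Kf5, Kd5, Kf4, Ke4, Kd4, Rc5, Rc4, Rc3, Re2, Rd2, Rc1, Nh3, Nf3+, Ne2, bxa3, ... (list truncated; more exist).
White has legal moves and is not in check → neither.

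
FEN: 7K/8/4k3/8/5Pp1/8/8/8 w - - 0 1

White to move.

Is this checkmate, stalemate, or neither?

neither

White to move; white king on h8.
In check: no.
Legal moves for White: Kg8, Kh7, Kg7, f5+.
White has 4 legal moves and is not in check → neither.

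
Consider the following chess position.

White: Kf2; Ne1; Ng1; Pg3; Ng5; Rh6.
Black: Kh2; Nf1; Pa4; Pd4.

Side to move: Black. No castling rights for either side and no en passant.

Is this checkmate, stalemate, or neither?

Black to move; black king on h2.
In check: yes, from the white rook on h6.
King squares — g1: attacked by Kf2; h1: attacked by Rh6; g2: attacked by Ne1; g3: attacked by Kf2; h3: attacked by Ng1.
Legal moves for Black: none.
In check with no legal moves → checkmate.

checkmate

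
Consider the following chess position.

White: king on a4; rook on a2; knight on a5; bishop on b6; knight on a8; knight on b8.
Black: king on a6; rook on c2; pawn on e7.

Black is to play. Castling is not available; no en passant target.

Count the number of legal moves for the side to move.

Black to move; king on a6.
In check: yes, from the white knight on b8.
Legal moves: none.
Count: 0.

0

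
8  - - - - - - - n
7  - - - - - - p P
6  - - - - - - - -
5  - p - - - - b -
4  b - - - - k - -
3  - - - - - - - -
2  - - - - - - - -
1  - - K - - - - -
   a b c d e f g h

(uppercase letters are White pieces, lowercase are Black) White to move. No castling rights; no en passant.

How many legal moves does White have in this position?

White to move; king on c1.
In check: no.
Legal moves: Kd2, Kb2, Kb1.
Count: 3.

3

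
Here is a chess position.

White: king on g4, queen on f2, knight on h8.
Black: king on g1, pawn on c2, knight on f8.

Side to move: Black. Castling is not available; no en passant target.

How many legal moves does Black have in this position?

2

Black to move; king on g1.
In check: yes, from the white queen on f2.
Legal moves: Kxf2, Kh1.
Count: 2.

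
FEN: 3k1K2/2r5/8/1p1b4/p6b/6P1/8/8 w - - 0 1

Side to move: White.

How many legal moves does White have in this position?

White to move; king on f8.
In check: no.
Legal moves: gxh4, g4.
Count: 2.

2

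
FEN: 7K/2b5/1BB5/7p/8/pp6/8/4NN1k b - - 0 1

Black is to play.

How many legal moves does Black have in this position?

0

Black to move; king on h1.
In check: yes, from the white bishop on c6.
Legal moves: none.
Count: 0.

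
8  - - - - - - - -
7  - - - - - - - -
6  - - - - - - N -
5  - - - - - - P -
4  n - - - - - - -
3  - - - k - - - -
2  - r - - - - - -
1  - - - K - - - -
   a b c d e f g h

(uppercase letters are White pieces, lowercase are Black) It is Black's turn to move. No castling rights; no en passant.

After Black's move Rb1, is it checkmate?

After Rb1: white king on d1; in check: yes, from the black rook on b1.
King squares — c1: attacked by Rb1; e1: attacked by Rb1; c2: attacked by Kd3; d2: attacked by Kd3; e2: attacked by Kd3.
White has no legal moves → checkmate.

yes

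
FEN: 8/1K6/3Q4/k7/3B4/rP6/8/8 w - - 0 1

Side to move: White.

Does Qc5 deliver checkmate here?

After Qc5: black king on a5; in check: yes, from the white queen on c5.
King squares — a4: attacked by Pb3; b4: attacked by Qc5; b5: attacked by Qc5; a6: attacked by Kb7; b6: attacked by Qc5.
Black has no legal moves → checkmate.

yes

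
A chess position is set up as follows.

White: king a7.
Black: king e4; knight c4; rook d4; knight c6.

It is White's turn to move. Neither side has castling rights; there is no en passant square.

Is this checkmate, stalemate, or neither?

White to move; white king on a7.
In check: yes, from the black knight on c6.
Legal moves for White: Ka8, Kb7, Ka6.
White is in check but has 3 legal moves → neither.

neither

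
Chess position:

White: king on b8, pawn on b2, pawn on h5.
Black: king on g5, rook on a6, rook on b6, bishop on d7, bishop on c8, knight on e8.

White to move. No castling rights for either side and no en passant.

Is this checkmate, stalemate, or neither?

checkmate

White to move; white king on b8.
In check: yes, from the black rook on b6.
King squares — a7: attacked by Ra6; b7: attacked by Rb6; c7: attacked by Ne8; a8: attacked by Ra6; c8: attacked by Bd7.
Legal moves for White: none.
In check with no legal moves → checkmate.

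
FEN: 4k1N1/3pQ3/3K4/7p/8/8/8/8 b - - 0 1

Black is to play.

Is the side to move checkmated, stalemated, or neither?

Black to move; black king on e8.
In check: yes, from the white queen on e7.
King squares — d7: own pawn; e7: attacked by Kd6; f7: attacked by Qe7; d8: attacked by Qe7; f8: attacked by Qe7.
Legal moves for Black: none.
In check with no legal moves → checkmate.

checkmate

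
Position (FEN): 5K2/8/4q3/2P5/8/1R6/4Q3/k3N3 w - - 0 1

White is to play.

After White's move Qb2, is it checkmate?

yes

After Qb2: black king on a1; in check: yes, from the white queen on b2.
King squares — b1: attacked by Qb2; a2: attacked by Qb2; b2: attacked by Rb3.
Black has no legal moves → checkmate.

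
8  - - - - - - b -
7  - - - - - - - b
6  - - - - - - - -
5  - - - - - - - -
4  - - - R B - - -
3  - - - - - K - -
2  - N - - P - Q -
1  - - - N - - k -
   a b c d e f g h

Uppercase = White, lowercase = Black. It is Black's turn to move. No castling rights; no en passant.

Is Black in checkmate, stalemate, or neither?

checkmate

Black to move; black king on g1.
In check: yes, from the white queen on g2.
King squares — f1: attacked by Qg2; h1: attacked by Qg2; f2: attacked by Nd1; g2: attacked by Kf3; h2: attacked by Qg2.
Legal moves for Black: none.
In check with no legal moves → checkmate.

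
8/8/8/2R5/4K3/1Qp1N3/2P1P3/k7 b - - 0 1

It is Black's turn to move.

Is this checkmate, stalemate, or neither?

Black to move; black king on a1.
In check: no.
King squares — b1: attacked by Qb3; a2: attacked by Qb3; b2: attacked by Qb3.
Legal moves for Black: none.
Not in check and no legal moves → stalemate.

stalemate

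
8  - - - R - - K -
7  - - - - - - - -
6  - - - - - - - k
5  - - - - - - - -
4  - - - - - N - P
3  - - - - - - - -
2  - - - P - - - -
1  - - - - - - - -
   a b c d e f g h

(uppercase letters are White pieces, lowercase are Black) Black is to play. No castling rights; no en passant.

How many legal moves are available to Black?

Black to move; king on h6.
In check: no.
Legal moves: none.
Count: 0.

0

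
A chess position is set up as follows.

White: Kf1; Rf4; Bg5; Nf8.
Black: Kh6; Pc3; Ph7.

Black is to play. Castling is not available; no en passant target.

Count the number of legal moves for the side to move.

3

Black to move; king on h6.
In check: yes, from the white bishop on g5.
Legal moves: Kg7, Kh5, Kxg5.
Count: 3.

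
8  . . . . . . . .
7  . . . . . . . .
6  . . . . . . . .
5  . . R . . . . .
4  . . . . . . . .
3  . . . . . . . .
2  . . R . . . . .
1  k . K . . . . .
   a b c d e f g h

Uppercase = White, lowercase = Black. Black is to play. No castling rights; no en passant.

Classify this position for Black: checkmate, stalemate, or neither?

Black to move; black king on a1.
In check: no.
King squares — b1: attacked by Kc1; a2: attacked by Rc2; b2: attacked by Kc1.
Legal moves for Black: none.
Not in check and no legal moves → stalemate.

stalemate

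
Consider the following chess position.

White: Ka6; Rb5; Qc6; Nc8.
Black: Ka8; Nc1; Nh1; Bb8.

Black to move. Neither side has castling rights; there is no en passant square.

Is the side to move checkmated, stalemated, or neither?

checkmate

Black to move; black king on a8.
In check: yes, from the white queen on c6.
King squares — a7: attacked by Ka6; b7: attacked by Rb5; b8: own bishop.
Legal moves for Black: none.
In check with no legal moves → checkmate.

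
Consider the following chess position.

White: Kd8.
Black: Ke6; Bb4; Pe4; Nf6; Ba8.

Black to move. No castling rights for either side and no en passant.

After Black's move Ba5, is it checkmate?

After Ba5: white king on d8; in check: yes, from the black bishop on a5.
White has 1 legal reply: Kc8.
In check but a legal move exists → not checkmate.

no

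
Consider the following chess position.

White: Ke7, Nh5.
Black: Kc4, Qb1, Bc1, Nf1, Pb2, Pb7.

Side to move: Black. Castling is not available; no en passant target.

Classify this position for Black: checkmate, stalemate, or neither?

neither

Black to move; black king on c4.
In check: no.
Legal moves for Black include: Kd5, Kc5, Kb5, Kd4, Kb4, Kd3, Kc3, Kb3, Ng3, Ne3, Nh2, Nd2, Bh6, Bg5+, Bf4, Be3, Bd2, Qh7+, ... (list truncated; more exist).
Black has legal moves and is not in check → neither.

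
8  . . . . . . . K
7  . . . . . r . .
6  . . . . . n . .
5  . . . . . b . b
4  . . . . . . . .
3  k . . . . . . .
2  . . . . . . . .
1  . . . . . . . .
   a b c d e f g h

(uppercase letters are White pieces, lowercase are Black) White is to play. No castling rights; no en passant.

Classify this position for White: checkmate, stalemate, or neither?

White to move; white king on h8.
In check: no.
King squares — g7: attacked by Rf7; h7: attacked by Bf5; g8: attacked by Nf6.
Legal moves for White: none.
Not in check and no legal moves → stalemate.

stalemate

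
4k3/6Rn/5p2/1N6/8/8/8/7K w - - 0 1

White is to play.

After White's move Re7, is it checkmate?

After Re7: black king on e8; in check: yes, from the white rook on e7.
Black has 3 legal replies: Kf8, Kd8, Kxe7.
In check but a legal move exists → not checkmate.

no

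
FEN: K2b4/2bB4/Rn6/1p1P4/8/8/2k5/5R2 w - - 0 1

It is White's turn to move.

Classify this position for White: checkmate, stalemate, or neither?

White to move; white king on a8.
In check: yes, from the black knight on b6.
King squares — a7: available; b7: available; b8: attacked by Bc7.
Legal moves for White: Kb7, Ka7, Rxb6.
White is in check but has 3 legal moves → neither.

neither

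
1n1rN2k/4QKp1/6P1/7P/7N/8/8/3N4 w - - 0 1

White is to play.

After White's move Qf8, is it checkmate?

yes

After Qf8: black king on h8; in check: yes, from the white queen on f8.
King squares — g7: own pawn; h7: attacked by Pg6; g8: attacked by Kf7.
Black has no legal moves → checkmate.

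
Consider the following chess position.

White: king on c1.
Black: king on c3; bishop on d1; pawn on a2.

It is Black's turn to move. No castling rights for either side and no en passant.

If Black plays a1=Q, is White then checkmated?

yes

After a1=Q: white king on c1; in check: yes, from the black queen on a1.
King squares — b1: attacked by Qa1; d1: attacked by Qa1; b2: attacked by Qa1; c2: attacked by Bd1; d2: attacked by Kc3.
White has no legal moves → checkmate.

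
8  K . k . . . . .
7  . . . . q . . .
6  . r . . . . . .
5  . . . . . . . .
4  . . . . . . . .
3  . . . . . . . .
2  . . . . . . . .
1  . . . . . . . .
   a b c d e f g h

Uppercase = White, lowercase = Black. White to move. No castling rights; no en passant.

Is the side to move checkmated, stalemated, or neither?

White to move; white king on a8.
In check: no.
King squares — a7: attacked by Qe7; b7: attacked by Rb6; b8: attacked by Rb6.
Legal moves for White: none.
Not in check and no legal moves → stalemate.

stalemate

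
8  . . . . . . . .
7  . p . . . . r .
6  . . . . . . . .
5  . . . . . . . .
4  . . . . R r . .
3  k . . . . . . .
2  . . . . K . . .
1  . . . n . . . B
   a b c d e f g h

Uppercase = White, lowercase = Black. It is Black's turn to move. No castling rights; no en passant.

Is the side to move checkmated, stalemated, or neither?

neither

Black to move; black king on a3.
In check: no.
Legal moves for Black include: Rg8, Rh7, Rgf7, Re7, Rd7, Rc7, Rg6, Rg5, Rgg4, Rg3, Rg2+, Rg1, Rf8, Rff7, Rf6, Rf5, Rh4, Rfg4, ... (list truncated; more exist).
Black has legal moves and is not in check → neither.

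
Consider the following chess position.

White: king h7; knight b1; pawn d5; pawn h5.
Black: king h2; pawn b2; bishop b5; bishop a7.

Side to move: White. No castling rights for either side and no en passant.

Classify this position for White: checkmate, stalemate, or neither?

neither

White to move; white king on h7.
In check: no.
Legal moves for White: Kh8, Kg8, Kg7, Kh6, Kg6, Nc3, Na3, Nd2, h6, d6.
White has 10 legal moves and is not in check → neither.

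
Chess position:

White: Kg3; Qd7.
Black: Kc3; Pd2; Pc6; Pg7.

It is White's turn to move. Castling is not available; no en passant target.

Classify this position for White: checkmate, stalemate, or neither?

neither

White to move; white king on g3.
In check: no.
Legal moves for White include: Qe8, Qd8, Qc8, Qxg7+, Qf7, Qe7, Qc7, Qb7, Qa7, Qe6, Qd6, Qxc6+, Qf5, Qd5, Qg4, Qd4+, Qh3, Qd3+, ... (list truncated; more exist).
White has legal moves and is not in check → neither.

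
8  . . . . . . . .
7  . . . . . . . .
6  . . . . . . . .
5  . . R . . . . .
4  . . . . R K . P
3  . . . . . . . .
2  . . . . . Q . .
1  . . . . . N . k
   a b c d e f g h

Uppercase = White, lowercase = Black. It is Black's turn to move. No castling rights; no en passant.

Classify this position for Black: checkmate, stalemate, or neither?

stalemate

Black to move; black king on h1.
In check: no.
King squares — g1: attacked by Qf2; g2: attacked by Qf2; h2: attacked by Nf1.
Legal moves for Black: none.
Not in check and no legal moves → stalemate.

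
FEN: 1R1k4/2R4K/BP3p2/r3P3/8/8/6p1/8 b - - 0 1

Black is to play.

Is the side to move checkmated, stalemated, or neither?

checkmate

Black to move; black king on d8.
In check: yes, from the white rook on b8.
King squares — c7: attacked by Pb6; d7: attacked by Rc7; e7: attacked by Rc7; c8: attacked by Ba6; e8: attacked by Rb8.
Legal moves for Black: none.
In check with no legal moves → checkmate.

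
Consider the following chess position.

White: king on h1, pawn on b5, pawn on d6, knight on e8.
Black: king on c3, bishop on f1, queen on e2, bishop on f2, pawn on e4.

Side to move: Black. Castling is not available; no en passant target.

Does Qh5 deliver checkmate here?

yes

After Qh5: white king on h1; in check: yes, from the black queen on h5.
King squares — g1: attacked by Bf2; g2: attacked by Bf1; h2: attacked by Qh5.
White has no legal moves → checkmate.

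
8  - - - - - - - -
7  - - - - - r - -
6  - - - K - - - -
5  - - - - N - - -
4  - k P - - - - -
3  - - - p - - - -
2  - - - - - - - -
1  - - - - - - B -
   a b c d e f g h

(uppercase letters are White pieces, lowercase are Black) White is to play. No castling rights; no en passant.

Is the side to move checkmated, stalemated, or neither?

White to move; white king on d6.
In check: no.
Legal moves for White: Ke6, Kc6, Kd5, Nxf7, Nd7, Ng6, Nc6+, Ng4, Nf3, Nxd3+, Ba7, Bb6, Bc5+, Bd4, Be3, Bh2, Bf2, c5.
White has 18 legal moves and is not in check → neither.

neither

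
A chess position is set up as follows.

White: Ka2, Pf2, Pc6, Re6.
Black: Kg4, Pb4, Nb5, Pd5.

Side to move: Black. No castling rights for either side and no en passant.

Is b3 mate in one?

no

After b3: white king on a2; in check: yes, from the black pawn on b3.
White has 4 legal replies: Kxb3, Kb2, Kb1, Ka1.
In check but a legal move exists → not checkmate.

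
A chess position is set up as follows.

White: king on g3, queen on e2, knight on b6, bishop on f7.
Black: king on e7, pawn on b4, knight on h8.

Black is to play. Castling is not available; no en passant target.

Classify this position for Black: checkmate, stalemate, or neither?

neither

Black to move; black king on e7.
In check: yes, from the white queen on e2.
Legal moves for Black: Kf8, Kd8, Kxf7, Kf6, Kd6.
Black is in check but has 5 legal moves → neither.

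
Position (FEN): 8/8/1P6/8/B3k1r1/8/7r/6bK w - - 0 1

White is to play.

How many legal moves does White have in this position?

0

White to move; king on h1.
In check: yes, from the black rook on h2.
Legal moves: none.
Count: 0.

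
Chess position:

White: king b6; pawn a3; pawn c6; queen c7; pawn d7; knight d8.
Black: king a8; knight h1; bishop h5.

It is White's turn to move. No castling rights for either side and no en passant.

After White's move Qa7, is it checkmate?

After Qa7: black king on a8; in check: yes, from the white queen on a7.
King squares — a7: attacked by Kb6; b7: attacked by Kb6; b8: attacked by Qa7.
Black has no legal moves → checkmate.

yes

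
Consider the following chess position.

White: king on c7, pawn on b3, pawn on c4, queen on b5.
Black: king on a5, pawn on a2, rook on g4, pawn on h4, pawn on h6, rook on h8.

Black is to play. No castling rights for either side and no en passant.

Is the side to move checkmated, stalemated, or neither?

Black to move; black king on a5.
In check: yes, from the white queen on b5.
King squares — a4: attacked by Pb3; b4: attacked by Qb5; b5: attacked by Pc4; a6: attacked by Qb5; b6: attacked by Qb5.
Legal moves for Black: none.
In check with no legal moves → checkmate.

checkmate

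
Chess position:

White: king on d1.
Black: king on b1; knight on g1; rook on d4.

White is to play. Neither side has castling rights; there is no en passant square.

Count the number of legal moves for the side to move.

1

White to move; king on d1.
In check: yes, from the black rook on d4.
Legal moves: Ke1.
Count: 1.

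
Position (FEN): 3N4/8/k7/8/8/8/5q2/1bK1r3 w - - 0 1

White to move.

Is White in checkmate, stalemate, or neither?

checkmate

White to move; white king on c1.
In check: yes, from the black rook on e1.
King squares — b1: attacked by Re1; d1: attacked by Re1; b2: attacked by Qf2; c2: attacked by Bb1; d2: attacked by Qf2.
Legal moves for White: none.
In check with no legal moves → checkmate.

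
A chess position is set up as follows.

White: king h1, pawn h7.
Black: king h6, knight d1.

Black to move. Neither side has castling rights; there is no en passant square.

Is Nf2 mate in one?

no

After Nf2: white king on h1; in check: yes, from the black knight on f2.
White has 3 legal replies: Kh2, Kg2, Kg1.
In check but a legal move exists → not checkmate.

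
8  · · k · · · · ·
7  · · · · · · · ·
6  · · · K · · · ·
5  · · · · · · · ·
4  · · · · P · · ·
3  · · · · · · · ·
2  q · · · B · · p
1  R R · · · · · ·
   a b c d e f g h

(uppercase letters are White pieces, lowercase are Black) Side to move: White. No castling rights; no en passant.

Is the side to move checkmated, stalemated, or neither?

neither

White to move; white king on d6.
In check: no.
Legal moves for White include: Ke7, Kc6, Ke5, Kc5, Ba6+, Bh5, Bb5, Bg4+, Bc4, Bf3, Bd3, Bf1, Bd1, Rb8+, Rb7, Rb6, Rb5, Rb4, ... (list truncated; more exist).
White has legal moves and is not in check → neither.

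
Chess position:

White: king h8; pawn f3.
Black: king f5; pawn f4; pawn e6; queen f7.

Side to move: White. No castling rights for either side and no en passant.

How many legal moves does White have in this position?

White to move; king on h8.
In check: no.
Legal moves: none.
Count: 0.

0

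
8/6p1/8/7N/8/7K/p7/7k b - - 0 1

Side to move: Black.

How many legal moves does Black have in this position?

7

Black to move; king on h1.
In check: no.
Legal moves: Kg1, g6, a1=Q, a1=R, a1=B, a1=N, g5.
Count: 7.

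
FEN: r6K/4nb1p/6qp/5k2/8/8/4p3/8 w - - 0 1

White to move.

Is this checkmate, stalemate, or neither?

White to move; white king on h8.
In check: yes, from the black rook on a8.
King squares — g7: attacked by Qg6; h7: attacked by Qg6; g8: attacked by Qg6.
Legal moves for White: none.
In check with no legal moves → checkmate.

checkmate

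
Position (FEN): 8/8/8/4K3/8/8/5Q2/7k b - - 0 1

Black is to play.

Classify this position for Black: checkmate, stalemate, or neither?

Black to move; black king on h1.
In check: no.
King squares — g1: attacked by Qf2; g2: attacked by Qf2; h2: attacked by Qf2.
Legal moves for Black: none.
Not in check and no legal moves → stalemate.

stalemate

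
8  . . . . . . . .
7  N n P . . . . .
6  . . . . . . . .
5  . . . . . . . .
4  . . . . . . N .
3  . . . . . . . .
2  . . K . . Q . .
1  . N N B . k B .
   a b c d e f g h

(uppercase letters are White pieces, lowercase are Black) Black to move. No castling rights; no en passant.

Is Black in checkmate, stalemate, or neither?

Black to move; black king on f1.
In check: yes, from the white queen on f2.
King squares — e1: attacked by Qf2; g1: attacked by Qf2; e2: attacked by Nc1; f2: attacked by Bg1; g2: attacked by Qf2.
Legal moves for Black: none.
In check with no legal moves → checkmate.

checkmate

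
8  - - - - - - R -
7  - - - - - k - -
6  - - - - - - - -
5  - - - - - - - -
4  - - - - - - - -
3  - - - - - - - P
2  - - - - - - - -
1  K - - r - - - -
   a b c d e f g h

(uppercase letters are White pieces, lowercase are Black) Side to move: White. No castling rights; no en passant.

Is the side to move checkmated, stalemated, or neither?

neither

White to move; white king on a1.
In check: yes, from the black rook on d1.
Legal moves for White: Kb2, Ka2.
White is in check but has 2 legal moves → neither.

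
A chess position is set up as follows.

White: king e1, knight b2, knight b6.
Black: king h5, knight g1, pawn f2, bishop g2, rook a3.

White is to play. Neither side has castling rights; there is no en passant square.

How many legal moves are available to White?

White to move; king on e1.
In check: yes, from the black pawn on f2.
Legal moves: Kxf2, Kd2, Kd1.
Count: 3.

3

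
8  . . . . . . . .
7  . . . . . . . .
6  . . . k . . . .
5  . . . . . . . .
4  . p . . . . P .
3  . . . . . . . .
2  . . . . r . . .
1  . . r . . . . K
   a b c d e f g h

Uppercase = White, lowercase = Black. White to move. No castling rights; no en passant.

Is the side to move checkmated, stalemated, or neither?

checkmate

White to move; white king on h1.
In check: yes, from the black rook on c1.
King squares — g1: attacked by Rc1; g2: attacked by Re2; h2: attacked by Re2.
Legal moves for White: none.
In check with no legal moves → checkmate.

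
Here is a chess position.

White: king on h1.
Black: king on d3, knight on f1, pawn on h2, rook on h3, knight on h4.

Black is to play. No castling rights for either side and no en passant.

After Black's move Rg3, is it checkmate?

After Rg3: white king on h1; in check: no.
White is not in check, so this cannot be checkmate.

no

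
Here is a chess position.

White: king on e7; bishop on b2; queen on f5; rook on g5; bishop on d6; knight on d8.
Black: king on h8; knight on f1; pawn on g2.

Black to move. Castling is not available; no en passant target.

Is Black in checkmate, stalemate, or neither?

Black to move; black king on h8.
In check: yes, from the white bishop on b2.
King squares — g7: attacked by Bb2; h7: attacked by Qf5; g8: attacked by Rg5.
Legal moves for Black: none.
In check with no legal moves → checkmate.

checkmate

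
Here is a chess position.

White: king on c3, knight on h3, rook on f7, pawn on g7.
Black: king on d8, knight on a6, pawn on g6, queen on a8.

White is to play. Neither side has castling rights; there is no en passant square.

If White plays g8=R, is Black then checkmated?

yes

After g8=R: black king on d8; in check: yes, from the white rook on g8.
King squares — c7: attacked by Rf7; d7: attacked by Rf7; e7: attacked by Rf7; c8: attacked by Rg8; e8: attacked by Rg8.
Black has no legal moves → checkmate.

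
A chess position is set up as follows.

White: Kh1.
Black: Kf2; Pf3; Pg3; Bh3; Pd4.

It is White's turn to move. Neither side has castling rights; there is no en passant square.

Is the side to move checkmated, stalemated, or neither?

stalemate

White to move; white king on h1.
In check: no.
King squares — g1: attacked by Kf2; g2: attacked by Kf2; h2: attacked by Pg3.
Legal moves for White: none.
Not in check and no legal moves → stalemate.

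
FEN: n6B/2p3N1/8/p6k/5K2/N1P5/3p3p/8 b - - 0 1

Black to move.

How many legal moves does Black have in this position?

3

Black to move; king on h5.
In check: yes, from the white knight on g7.
Legal moves: Kh6, Kg6, Kh4.
Count: 3.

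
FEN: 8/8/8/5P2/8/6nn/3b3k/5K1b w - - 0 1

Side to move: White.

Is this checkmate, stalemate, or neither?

White to move; white king on f1.
In check: yes, from the black knight on g3.
King squares — e1: attacked by Bd2; g1: attacked by Kh2; e2: attacked by Ng3; f2: attacked by Nh3; g2: attacked by Bh1.
Legal moves for White: none.
In check with no legal moves → checkmate.

checkmate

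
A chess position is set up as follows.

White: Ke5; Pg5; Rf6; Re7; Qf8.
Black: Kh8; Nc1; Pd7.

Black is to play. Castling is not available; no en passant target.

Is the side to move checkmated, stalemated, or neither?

Black to move; black king on h8.
In check: yes, from the white queen on f8.
King squares — g7: attacked by Re7; h7: attacked by Re7; g8: attacked by Qf8.
Legal moves for Black: none.
In check with no legal moves → checkmate.

checkmate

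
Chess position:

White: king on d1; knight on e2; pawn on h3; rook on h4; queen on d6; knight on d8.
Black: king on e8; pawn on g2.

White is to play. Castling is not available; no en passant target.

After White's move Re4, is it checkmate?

yes

After Re4: black king on e8; in check: yes, from the white rook on e4.
King squares — d7: attacked by Qd6; e7: attacked by Re4; f7: attacked by Nd8; d8: attacked by Qd6; f8: attacked by Qd6.
Black has no legal moves → checkmate.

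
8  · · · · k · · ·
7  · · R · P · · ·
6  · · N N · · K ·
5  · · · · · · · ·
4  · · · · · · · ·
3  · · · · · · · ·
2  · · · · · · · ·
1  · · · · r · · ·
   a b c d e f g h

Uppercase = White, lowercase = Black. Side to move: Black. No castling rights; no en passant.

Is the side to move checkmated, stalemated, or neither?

checkmate

Black to move; black king on e8.
In check: yes, from the white knight on d6.
King squares — d7: attacked by Rc7; e7: attacked by Nc6; f7: attacked by Nd6; d8: attacked by Nc6; f8: attacked by Pe7.
Legal moves for Black: none.
In check with no legal moves → checkmate.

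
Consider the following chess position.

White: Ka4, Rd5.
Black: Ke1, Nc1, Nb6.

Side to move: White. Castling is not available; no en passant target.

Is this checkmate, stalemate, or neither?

White to move; white king on a4.
In check: yes, from the black knight on b6.
King squares — a3: available; b3: attacked by Nc1; b4: available; a5: available; b5: available.
Legal moves for White: Kb5, Ka5, Kb4, Ka3.
White is in check but has 4 legal moves → neither.

neither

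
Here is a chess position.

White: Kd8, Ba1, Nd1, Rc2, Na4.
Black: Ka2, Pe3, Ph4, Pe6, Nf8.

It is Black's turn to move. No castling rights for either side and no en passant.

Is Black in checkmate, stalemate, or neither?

Black to move; black king on a2.
In check: yes, from the white rook on c2.
King squares — a1: available; b1: available; b2: attacked by Ba1; a3: available; b3: available.
Legal moves for Black: Kb3, Ka3, Kb1, Kxa1.
Black is in check but has 4 legal moves → neither.

neither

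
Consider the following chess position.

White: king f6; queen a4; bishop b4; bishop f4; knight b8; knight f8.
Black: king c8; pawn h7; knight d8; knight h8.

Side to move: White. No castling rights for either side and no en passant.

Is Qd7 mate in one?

After Qd7: black king on c8; in check: yes, from the white queen on d7.
King squares — b7: attacked by Qd7; c7: attacked by Bf4; d7: attacked by Nb8; b8: attacked by Bf4; d8: own knight.
Black has no legal moves → checkmate.

yes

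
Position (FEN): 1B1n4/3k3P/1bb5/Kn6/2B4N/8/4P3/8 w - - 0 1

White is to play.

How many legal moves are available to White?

White to move; king on a5.
In check: yes, from the black bishop on b6.
Legal moves: Kxb6, Ka6, Kb4, Ka4.
Count: 4.

4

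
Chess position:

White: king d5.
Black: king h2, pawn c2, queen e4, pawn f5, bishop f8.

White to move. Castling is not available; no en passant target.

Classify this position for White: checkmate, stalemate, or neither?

checkmate

White to move; white king on d5.
In check: yes, from the black queen on e4.
King squares — c4: attacked by Qe4; d4: attacked by Qe4; e4: attacked by Pf5; c5: attacked by Bf8; e5: attacked by Qe4; c6: attacked by Qe4; d6: attacked by Bf8; e6: attacked by Qe4.
Legal moves for White: none.
In check with no legal moves → checkmate.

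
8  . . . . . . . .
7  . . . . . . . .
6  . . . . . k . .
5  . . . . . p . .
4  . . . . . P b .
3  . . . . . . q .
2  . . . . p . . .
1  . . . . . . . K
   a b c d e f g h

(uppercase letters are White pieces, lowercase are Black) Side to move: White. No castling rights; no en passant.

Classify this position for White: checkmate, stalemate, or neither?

White to move; white king on h1.
In check: no.
King squares — g1: attacked by Qg3; g2: attacked by Qg3; h2: attacked by Qg3.
Legal moves for White: none.
Not in check and no legal moves → stalemate.

stalemate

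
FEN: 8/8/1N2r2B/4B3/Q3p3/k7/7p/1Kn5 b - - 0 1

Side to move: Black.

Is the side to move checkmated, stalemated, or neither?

Black to move; black king on a3.
In check: yes, from the white queen on a4.
King squares — a2: attacked by Kb1; b2: attacked by Kb1; b3: attacked by Qa4; a4: attacked by Nb6; b4: attacked by Qa4.
Legal moves for Black: none.
In check with no legal moves → checkmate.

checkmate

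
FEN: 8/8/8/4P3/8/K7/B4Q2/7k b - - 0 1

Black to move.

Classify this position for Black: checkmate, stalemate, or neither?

Black to move; black king on h1.
In check: no.
King squares — g1: attacked by Qf2; g2: attacked by Qf2; h2: attacked by Qf2.
Legal moves for Black: none.
Not in check and no legal moves → stalemate.

stalemate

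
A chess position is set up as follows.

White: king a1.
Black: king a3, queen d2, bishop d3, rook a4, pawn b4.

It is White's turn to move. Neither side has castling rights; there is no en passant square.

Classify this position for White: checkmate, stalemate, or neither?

White to move; white king on a1.
In check: no.
King squares — b1: attacked by Bd3; a2: attacked by Qd2; b2: attacked by Qd2.
Legal moves for White: none.
Not in check and no legal moves → stalemate.

stalemate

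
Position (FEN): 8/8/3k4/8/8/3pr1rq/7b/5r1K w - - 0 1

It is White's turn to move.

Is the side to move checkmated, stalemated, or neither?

White to move; white king on h1.
In check: yes, from the black rook on f1.
King squares — g1: attacked by Rf1; g2: attacked by Rg3; h2: attacked by Qh3.
Legal moves for White: none.
In check with no legal moves → checkmate.

checkmate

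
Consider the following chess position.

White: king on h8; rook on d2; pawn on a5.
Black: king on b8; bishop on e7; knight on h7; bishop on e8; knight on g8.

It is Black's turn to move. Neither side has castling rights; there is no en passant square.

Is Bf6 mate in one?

no

After Bf6: white king on h8; in check: yes, from the black bishop on f6.
White has 2 legal replies: Kxg8, Kxh7.
In check but a legal move exists → not checkmate.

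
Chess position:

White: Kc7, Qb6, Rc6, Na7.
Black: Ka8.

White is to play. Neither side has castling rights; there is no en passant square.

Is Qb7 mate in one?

yes

After Qb7: black king on a8; in check: yes, from the white queen on b7.
King squares — a7: attacked by Qb7; b7: attacked by Kc7; b8: attacked by Qb7.
Black has no legal moves → checkmate.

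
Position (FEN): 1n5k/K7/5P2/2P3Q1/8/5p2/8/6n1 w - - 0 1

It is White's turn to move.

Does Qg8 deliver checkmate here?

no

After Qg8: black king on h8; in check: yes, from the white queen on g8.
Black has 1 legal reply: Kxg8.
In check but a legal move exists → not checkmate.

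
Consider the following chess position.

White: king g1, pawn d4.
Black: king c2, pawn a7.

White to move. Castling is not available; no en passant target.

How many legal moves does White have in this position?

6

White to move; king on g1.
In check: no.
Legal moves: Kh2, Kg2, Kf2, Kh1, Kf1, d5.
Count: 6.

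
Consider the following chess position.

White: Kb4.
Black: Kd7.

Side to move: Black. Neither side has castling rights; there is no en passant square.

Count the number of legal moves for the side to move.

Black to move; king on d7.
In check: no.
Legal moves: Ke8, Kd8, Kc8, Ke7, Kc7, Ke6, Kd6, Kc6.
Count: 8.

8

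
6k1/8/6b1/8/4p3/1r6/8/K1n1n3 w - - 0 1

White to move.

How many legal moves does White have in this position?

0

White to move; king on a1.
In check: no.
Legal moves: none.
Count: 0.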